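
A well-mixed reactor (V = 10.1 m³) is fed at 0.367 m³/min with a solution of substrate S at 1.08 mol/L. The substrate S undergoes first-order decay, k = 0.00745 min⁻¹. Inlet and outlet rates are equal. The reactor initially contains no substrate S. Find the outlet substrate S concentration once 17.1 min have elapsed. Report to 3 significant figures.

0.472 mol/L

V dC/dt = Q(C_in − C) − k V C.
dC/dt = (Q/V) C_in − (Q/V + k) C; effective rate a = Q/V + k = 0.036337 + 0.00745 = 0.043787 min⁻¹.
C_ss = Q C_in/(Q + kV) = 0.89625 mol/L; C(t) = C_ss + (C₀ − C_ss) e^(−a t).
C(17.1) = 0.89625 + (-0.89625)·e^(−0.043787·17.1) = 0.89625 + (-0.89625)·0.47296 = 0.47236 mol/L.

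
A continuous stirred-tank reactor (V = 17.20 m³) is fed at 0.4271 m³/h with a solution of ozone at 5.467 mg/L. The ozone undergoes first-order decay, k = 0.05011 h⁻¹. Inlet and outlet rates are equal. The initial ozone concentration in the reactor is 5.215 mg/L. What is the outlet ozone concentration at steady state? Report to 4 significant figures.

1.811 mg/L

V dC/dt = Q(C_in − C) − k V C.
At steady state: 0 = Q C_in − (Q + kV) C_ss, so C_ss = Q C_in/(Q + kV).
C_ss = 0.4271·5.467/(0.4271 + 0.05011·17.20) = 2.33496/1.28899 = 1.81146 mg/L.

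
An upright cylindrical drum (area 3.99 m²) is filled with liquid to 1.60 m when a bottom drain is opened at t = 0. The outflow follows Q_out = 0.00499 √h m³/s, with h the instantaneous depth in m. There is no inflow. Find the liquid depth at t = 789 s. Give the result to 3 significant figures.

With no inflow, A dh/dt = −0.00499 √h.
Separate and integrate: 2(√h − √h₀) = −(0.00499/A) t.
√h = √1.60 − 0.00499·789/(2·3.99) = 1.2649 − 0.49337 = 0.77154.
h = 0.77154² = 0.59527 m.

0.595 m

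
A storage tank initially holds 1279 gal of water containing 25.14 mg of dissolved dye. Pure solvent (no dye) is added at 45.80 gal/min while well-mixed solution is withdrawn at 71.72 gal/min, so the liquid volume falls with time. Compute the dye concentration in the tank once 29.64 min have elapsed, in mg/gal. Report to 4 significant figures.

0.003882 mg/gal

Total volume: dV/dt = Q_in − Q_out = -25.9200 gal/min, so V(t) = 1279 − 25.9200 t and V(29.64) = 510.731 gal.
Species balance (pure solvent in): dm/dt = −Q_out · m/V(t).
dm/m = −Q_out dt/(V₀ − 25.9200 t); integrating gives ln(m/m₀) = −(Q_out/(Q_in−Q_out)) ln(V/V₀).
m = m₀ (V₀/V)^(Q_out/(Q_in−Q_out)) = 25.14 × (1279/510.731)^(-2.76698) = 1.98259 mg.
C = m/V = 1.98259/510.731 = 0.00388186 mg/gal.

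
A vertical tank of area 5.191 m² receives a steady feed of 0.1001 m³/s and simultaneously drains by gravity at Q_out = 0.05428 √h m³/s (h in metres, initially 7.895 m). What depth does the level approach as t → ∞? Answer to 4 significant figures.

3.401 m

Level balance: A dh/dt = 0.1001 − 0.05428 √h. Setting dh/dt = 0:
Q_in = 0.05428 √h_ss ⇒ √h_ss = 0.1001/0.05428 = 1.84414.
h_ss = 1.84414² = 3.40086 m. (Since h₀ = 7.895 m > h_ss, the level will fall toward this value.)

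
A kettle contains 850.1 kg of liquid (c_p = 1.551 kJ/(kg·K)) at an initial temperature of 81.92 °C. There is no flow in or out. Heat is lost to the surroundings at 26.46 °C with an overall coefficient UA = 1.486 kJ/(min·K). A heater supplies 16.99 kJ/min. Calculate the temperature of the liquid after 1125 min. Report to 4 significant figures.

M c_p dT/dt = −UA(T − T_amb) + Q̇.
dT/dt = (T_ss − T)/τ with T_ss = T_amb + Q̇/UA = 26.46 + 16.99/1.486 = 37.8934 °C, τ = M c_p/UA = 850.1·1.551/1.486 = 887.285 min.
This is linear first-order; T(t) = T_ss + (T₀ − T_ss) e^(−t/τ).
T(1125) = 37.8934 + (44.0266)·0.281418 = 50.2833 °C.

50.28 °C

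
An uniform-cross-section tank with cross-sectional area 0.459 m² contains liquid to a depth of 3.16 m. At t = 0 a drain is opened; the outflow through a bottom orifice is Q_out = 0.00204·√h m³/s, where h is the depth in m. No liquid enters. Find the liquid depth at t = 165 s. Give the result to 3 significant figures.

With no inflow, A dh/dt = −0.00204 √h.
Separate and integrate: 2(√h − √h₀) = −(0.00204/A) t.
√h = √3.16 − 0.00204·165/(2·0.459) = 1.7776 − 0.36667 = 1.4110.
h = 1.4110² = 1.9908 m.

1.99 m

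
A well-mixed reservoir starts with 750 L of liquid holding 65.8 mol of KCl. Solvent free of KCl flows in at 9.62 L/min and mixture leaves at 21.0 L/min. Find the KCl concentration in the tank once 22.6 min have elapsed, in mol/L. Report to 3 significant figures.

Total volume: dV/dt = Q_in − Q_out = -11.380 L/min, so V(t) = 750 − 11.380 t and V(22.6) = 492.81 L.
Solute balance: dm/dt = 0 − Q_out C = −Q_out m/V(t).
Separate: dm/m = −Q_out dt/V(t) ⇒ ln(m/m₀) = −(Q_out/(Q_in−Q_out)) ln(V/V₀).
m = m₀ (V₀/V)^(Q_out/(Q_in−Q_out)) = 65.8 × (750/492.81)^(-1.8453) = 30.316 mol.
C = m/V = 30.316/492.81 = 0.061516 mol/L.

0.0615 mol/L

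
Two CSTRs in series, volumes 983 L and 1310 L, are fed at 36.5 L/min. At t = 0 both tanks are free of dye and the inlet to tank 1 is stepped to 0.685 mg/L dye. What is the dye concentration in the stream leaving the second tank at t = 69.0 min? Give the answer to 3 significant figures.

Each tank obeys Vᵢ dCᵢ/dt = Q(Cᵢ₋₁ − Cᵢ), so τᵢ = Vᵢ/Q.
τ₁ = 983/36.5 = 26.932 min; τ₂ = 1310/36.5 = 35.890 min.
Solving the cascade with C₁(0)=C₂(0)=0 gives C₂(t) = C_in[1 − (τ₁ e^(−t/τ₁) − τ₂ e^(−t/τ₂))/(τ₁ − τ₂)].
At t = 69.0: e^(−t/τ₁) = 0.077146, e^(−t/τ₂) = 0.14624.
C₂ = 0.685·[1 − (26.932·0.077146 − 35.890·0.14624)/(-8.9589)] = 0.685·0.64606 = 0.44255 mg/L.

0.443 mg/L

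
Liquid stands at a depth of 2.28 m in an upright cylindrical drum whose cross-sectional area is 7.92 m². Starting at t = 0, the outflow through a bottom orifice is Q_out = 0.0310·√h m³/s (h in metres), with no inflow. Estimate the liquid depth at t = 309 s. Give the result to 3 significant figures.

0.819 m

Volume balance on the tank: A dh/dt = −0.0310 √h.
Separate and integrate: 2(√h − √h₀) = −(0.0310/A) t.
√h = √2.28 − 0.0310·309/(2·7.92) = 1.5100 − 0.60473 = 0.90523.
h = 0.90523² = 0.81945 m.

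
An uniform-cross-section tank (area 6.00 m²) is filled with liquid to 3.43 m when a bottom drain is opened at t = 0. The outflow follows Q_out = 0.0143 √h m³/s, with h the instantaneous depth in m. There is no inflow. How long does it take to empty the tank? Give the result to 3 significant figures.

1550 s

With no inflow, A dh/dt = −0.0143 √h.
This is separable: 2 d(√h)/dt = −0.0143/A, so √h = √h₀ − (0.0143/(2A)) t.
Set h = 0: 2√h₀ = (0.0143/A) t_empty ⇒ t_empty = 2A√h₀/0.0143.
t_empty = 2·6.00·√3.43/0.0143 = 12.000·1.8520/0.0143 = 1554.1 s.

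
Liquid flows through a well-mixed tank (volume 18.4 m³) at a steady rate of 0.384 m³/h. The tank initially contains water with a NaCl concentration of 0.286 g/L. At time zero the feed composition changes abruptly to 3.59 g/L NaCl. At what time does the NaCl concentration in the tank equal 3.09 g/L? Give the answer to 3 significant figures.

Accumulation = in − out for the solute gives V dC/dt = Q(C_in − C), so τ = V/Q = 47.917 h.
C(t) = C_in + (C₀ − C_in) e^(−t/τ). Set C = 3.09 and solve for t:
e^(−t/τ) = (C − C_in)/(C₀ − C_in) = (3.09 − 3.59)/(0.286 − 3.59) = 0.15133
t = −τ ln(…) = 47.917 × 1.8883 = 90.480 h.

90.5 h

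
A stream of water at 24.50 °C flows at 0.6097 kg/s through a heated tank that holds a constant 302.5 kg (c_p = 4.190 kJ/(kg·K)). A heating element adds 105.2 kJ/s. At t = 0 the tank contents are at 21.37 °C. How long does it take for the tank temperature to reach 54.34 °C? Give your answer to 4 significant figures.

First-law balance (no shaft work): M c_p dT/dt = ṁ c_p (T_in − T) + 105.2.
τ = M/ṁ = 496.146 s; T_ss = T_in + Q̇/(ṁ c_p) = 65.6799 °C.
T(t) = T_ss + (T₀ − T_ss) e^(−t/τ). Set T = 54.34:
e^(−t/τ) = (54.34 − 65.6799)/(21.37 − 65.6799) = 0.255923
t = −496.146 · ln(0.255923) = 676.187 s.

676.2 s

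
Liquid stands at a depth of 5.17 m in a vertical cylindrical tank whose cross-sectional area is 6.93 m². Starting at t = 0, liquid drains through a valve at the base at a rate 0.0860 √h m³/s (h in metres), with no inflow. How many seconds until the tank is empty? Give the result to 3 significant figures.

366 s

With no inflow, A dh/dt = −0.0860 √h.
This is separable: 2 d(√h)/dt = −0.0860/A, so √h = √h₀ − (0.0860/(2A)) t.
Tank is empty when √h = 0: t_empty = 2A√h₀/0.0860.
t_empty = 2·6.93·√5.17/0.0860 = 13.860·2.2738/0.0860 = 366.45 s.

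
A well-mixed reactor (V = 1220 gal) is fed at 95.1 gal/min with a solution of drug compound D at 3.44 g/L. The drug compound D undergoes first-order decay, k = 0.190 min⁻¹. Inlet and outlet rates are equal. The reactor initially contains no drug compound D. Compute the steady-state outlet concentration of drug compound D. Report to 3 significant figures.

Species balance: V dC/dt = Q C_in − Q C − k V C.
Steady state (dC/dt = 0): C_ss = Q C_in/(Q + kV) = C_in/(1 + kV/Q).
C_ss = 95.1·3.44/(95.1 + 0.190·1220) = 327.14/326.90 = 1.0007 g/L.

1.00 g/L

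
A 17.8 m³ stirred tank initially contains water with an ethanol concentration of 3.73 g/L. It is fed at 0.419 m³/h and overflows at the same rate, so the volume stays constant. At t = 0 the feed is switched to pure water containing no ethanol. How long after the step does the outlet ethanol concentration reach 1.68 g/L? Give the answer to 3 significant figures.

33.9 h

Unsteady species balance (constant V, well mixed): V dC/dt = Q(C_in − C), so τ = V/Q = 42.482 h.
C(t) = C_in + (C₀ − C_in) e^(−t/τ). Set C = 1.68 and solve for t:
e^(−t/τ) = (C − C_in)/(C₀ − C_in) = (1.68 − 0)/(3.73 − 0) = 0.45040
t = −τ ln(…) = 42.482 × 0.79761 = 33.884 h.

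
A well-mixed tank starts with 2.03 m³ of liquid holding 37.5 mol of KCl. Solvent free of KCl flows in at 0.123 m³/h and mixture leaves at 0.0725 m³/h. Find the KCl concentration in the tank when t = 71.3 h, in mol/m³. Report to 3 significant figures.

1.54 mol/m³

Total volume: dV/dt = Q_in − Q_out = 0.050500 m³/h, so V(t) = 2.03 + 0.050500 t and V(71.3) = 5.6306 m³.
Species balance (pure solvent in): dm/dt = −Q_out · m/V(t).
dm/m = −Q_out dt/(V₀ + 0.050500 t); integrating gives ln(m/m₀) = −(Q_out/(Q_in−Q_out)) ln(V/V₀).
m = m₀ (V₀/V)^(Q_out/(Q_in−Q_out)) = 37.5 × (2.03/5.6306)^(1.4356) = 8.6686 mol.
C = m/V = 8.6686/5.6306 = 1.5395 mol/m³.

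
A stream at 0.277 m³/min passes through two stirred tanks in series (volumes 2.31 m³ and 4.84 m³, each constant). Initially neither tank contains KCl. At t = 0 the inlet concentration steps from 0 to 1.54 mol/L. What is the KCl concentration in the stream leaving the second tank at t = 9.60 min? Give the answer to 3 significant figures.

0.284 mol/L

Time constants: τᵢ = Vᵢ/Q for each well-mixed tank.
τ₁ = 2.31/0.277 = 8.3394 min; τ₂ = 4.84/0.277 = 17.473 min.
Solving the cascade with C₁(0)=C₂(0)=0 gives C₂(t) = C_in[1 − (τ₁ e^(−t/τ₁) − τ₂ e^(−t/τ₂))/(τ₁ − τ₂)].
At t = 9.60: e^(−t/τ₁) = 0.31627, e^(−t/τ₂) = 0.57728.
C₂ = 1.54·[1 − (8.3394·0.31627 − 17.473·0.57728)/(-9.1336)] = 1.54·0.18440 = 0.28397 mol/L.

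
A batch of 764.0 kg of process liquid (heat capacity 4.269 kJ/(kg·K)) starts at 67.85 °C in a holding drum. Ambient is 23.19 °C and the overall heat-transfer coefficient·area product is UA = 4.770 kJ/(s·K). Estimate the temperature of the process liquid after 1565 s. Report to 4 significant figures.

Heat balance on the well-mixed liquid: M c_p dT/dt = −UA(T − T_amb).
dT/dt = (T_ss − T)/τ with T_ss = T_amb = 23.1900 °C, τ = M c_p/UA = 764.0·4.269/4.770 = 683.756 s.
T approaches T_ss exponentially: T(t) = T_ss + (T₀ − T_ss) e^(−t/τ).
T(1565) = 23.1900 + (44.6600)·0.101385 = 27.7179 °C.

27.72 °C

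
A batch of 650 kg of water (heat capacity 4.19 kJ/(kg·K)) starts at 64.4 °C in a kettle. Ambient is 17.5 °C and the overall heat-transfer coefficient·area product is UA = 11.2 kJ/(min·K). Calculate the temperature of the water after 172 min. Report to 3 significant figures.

Heat balance on the well-mixed liquid: M c_p dT/dt = −UA(T − T_amb).
dT/dt = (T_ss − T)/τ with T_ss = T_amb = 17.500 °C, τ = M c_p/UA = 650·4.19/11.2 = 243.17 min.
T approaches T_ss exponentially: T(t) = T_ss + (T₀ − T_ss) e^(−t/τ).
T(172) = 17.500 + (46.900)·0.49296 = 40.620 °C.

40.6 °C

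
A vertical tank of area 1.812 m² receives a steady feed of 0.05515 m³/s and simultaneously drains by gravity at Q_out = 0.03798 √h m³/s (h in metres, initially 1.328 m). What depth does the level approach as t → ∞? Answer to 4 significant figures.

A dh/dt = Q_in − 0.03798 √h. Steady state requires inflow = outflow:
Q_in = 0.03798 √h_ss ⇒ √h_ss = 0.05515/0.03798 = 1.45208.
h_ss = 1.45208² = 2.10854 m. (Since h₀ = 1.328 m < h_ss, the level will rise toward this value.)

2.109 m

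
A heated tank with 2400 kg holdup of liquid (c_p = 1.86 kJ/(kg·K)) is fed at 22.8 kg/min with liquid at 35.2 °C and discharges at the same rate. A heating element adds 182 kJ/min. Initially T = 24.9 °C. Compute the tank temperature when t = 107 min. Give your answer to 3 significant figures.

M c_p dT/dt = ṁ c_p (T_in − T) + Q̇.
Rearrange: dT/dt = (T_ss − T)/τ with τ = M/ṁ = 105.26 min and T_ss = T_in + Q̇/(ṁ c_p) = 39.492 °C.
This is linear first-order; T(t) = T_ss + (T₀ − T_ss) e^(−t/τ).
T(107) = 39.492 + (-14.592)·e^(−107/105.26) = 39.492 + (-14.592)·0.36186 = 34.212 °C.

34.2 °C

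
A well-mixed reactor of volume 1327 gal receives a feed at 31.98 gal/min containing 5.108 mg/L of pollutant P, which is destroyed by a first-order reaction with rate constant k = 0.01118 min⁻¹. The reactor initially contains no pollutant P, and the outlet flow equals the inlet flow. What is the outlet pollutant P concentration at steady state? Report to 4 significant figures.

Accumulation = in − out − consumed: V dC/dt = Q C_in − Q C − k V C.
At steady state: 0 = Q C_in − (Q + kV) C_ss, so C_ss = Q C_in/(Q + kV).
C_ss = 31.98·5.108/(31.98 + 0.01118·1327) = 163.354/46.8159 = 3.48928 mg/L.

3.489 mg/L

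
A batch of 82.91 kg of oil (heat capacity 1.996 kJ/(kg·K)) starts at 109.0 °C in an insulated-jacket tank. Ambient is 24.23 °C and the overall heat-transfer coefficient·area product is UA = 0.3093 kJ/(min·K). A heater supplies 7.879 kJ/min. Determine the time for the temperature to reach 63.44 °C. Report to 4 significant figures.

782.5 min

First-law balance (no shaft work): M c_p dT/dt = −UA(T − T_amb) + Q̇.
τ = M c_p/UA = 535.042 min; T_ss = T_amb + Q̇/UA = 24.23 + 7.879/0.3093 = 49.7037 °C.
T(t) = T_ss + (T₀ − T_ss)e^(−t/τ); set T = 63.44:
t = −τ ln[(T − T_ss)/(T₀ − T_ss)] = −535.042 · ln(0.231656) = 782.499 min.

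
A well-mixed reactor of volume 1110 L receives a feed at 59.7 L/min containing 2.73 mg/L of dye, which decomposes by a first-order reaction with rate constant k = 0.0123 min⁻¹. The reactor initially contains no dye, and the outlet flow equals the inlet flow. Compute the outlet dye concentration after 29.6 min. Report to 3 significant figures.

Species balance: V dC/dt = Q C_in − Q C − k V C.
This is linear with rate a = Q/V + k = 0.066084 min⁻¹.
C_ss = Q C_in/(Q + kV) = 2.2219 mg/L; C(t) = C_ss + (C₀ − C_ss) e^(−a t).
C(29.6) = 2.2219 + (-2.2219)·e^(−0.066084·29.6) = 2.2219 + (-2.2219)·0.14141 = 1.9077 mg/L.

1.91 mg/L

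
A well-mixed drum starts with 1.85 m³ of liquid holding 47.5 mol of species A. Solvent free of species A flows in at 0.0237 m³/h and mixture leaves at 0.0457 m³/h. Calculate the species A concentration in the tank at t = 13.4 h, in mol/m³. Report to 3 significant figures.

21.3 mol/m³

Let m(t) be the amount of species A. Volume: V(t) = V₀ + (Q_in − Q_out) t = 1.85 − 0.022000 t; V(13.4) = 1.5552 m³.
No species A enters, so dm/dt = −Q_out · (m/V).
dm/m = −Q_out dt/(V₀ − 0.022000 t); integrating gives ln(m/m₀) = −(Q_out/(Q_in−Q_out)) ln(V/V₀).
m = m₀ (V₀/V)^(Q_out/(Q_in−Q_out)) = 47.5 × (1.85/1.5552)^(-2.0773) = 33.121 mol.
C = m/V = 33.121/1.5552 = 21.297 mol/m³.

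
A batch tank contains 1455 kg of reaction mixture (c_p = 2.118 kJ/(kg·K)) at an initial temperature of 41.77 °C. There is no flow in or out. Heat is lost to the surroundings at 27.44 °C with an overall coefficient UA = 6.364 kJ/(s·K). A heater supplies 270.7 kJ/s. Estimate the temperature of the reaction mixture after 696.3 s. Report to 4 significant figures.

63.28 °C

M c_p dT/dt = −UA(T − T_amb) + Q̇.
dT/dt = (T_ss − T)/τ with T_ss = T_amb + Q̇/UA = 27.44 + 270.7/6.364 = 69.9761 °C, τ = M c_p/UA = 1455·2.118/6.364 = 484.238 s.
Integrating: T(t) = T_ss + (T₀ − T_ss) e^(−t/τ).
T(696.3) = 69.9761 + (-28.2061)·0.237419 = 63.2795 °C.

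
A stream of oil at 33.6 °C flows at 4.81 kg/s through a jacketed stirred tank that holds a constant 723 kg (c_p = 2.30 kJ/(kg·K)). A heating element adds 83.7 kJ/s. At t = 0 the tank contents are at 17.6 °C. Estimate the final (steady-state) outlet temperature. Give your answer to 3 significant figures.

First-law balance (no shaft work): M c_p dT/dt = ṁ c_p (T_in − T) + 83.7.
At steady state dT/dt = 0 ⇒ T_ss = T_in + Q̇/(ṁ c_p) = 33.6 + 83.7/(4.81·2.30) = 41.166 °C.

41.2 °C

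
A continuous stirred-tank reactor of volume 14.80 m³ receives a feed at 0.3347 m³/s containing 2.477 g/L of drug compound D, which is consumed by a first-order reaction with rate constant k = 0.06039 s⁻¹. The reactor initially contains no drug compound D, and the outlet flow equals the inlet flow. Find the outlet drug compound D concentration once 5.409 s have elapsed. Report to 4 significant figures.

0.2441 g/L

V dC/dt = Q(C_in − C) − k V C.
dC/dt = (Q/V) C_in − (Q/V + k) C; effective rate a = Q/V + k = 0.0226149 + 0.06039 = 0.0830049 s⁻¹.
C_ss = Q C_in/(Q + kV) = 0.674864 g/L; C(t) = C_ss + (C₀ − C_ss) e^(−a t).
C(5.409) = 0.674864 + (-0.674864)·e^(−0.0830049·5.409) = 0.674864 + (-0.674864)·0.638283 = 0.244110 g/L.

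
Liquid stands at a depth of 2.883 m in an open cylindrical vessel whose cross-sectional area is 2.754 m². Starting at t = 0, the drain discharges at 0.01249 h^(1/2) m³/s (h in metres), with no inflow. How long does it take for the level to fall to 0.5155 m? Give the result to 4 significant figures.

432.2 s

Volume balance on the tank: A dh/dt = −0.01249 √h.
Separate and integrate: 2(√h − √h₀) = −(0.01249/A) t.
t = 2A(√h₀ − √h)/0.01249 = 2·2.754·(√2.883 − √0.5155)/0.01249
  = 5.50800 × (1.69794 − 0.717983) / 0.01249 = 432.154 s.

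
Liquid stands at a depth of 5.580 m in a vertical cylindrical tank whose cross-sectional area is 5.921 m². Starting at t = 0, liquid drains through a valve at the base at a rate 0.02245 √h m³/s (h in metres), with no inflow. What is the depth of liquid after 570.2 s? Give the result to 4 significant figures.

1.642 m

Volume balance on the tank: A dh/dt = −0.02245 √h.
This is separable: 2 d(√h)/dt = −0.02245/A, so √h = √h₀ − (0.02245/(2A)) t.
√h = √5.580 − 0.02245·570.2/(2·5.921) = 2.36220 − 1.08098 = 1.28122.
h = 1.28122² = 1.64153 m.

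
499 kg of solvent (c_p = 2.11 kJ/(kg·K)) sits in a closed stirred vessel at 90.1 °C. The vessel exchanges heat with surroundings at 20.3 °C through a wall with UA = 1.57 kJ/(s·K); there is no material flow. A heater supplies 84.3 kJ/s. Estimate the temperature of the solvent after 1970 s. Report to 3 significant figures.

74.8 °C

M c_p dT/dt = −UA(T − T_amb) + Q̇.
dT/dt = (T_ss − T)/τ with T_ss = T_amb + Q̇/UA = 20.3 + 84.3/1.57 = 73.994 °C, τ = M c_p/UA = 499·2.11/1.57 = 670.63 s.
Solution: T(t) = T_ss + (T₀ − T_ss) e^(−t/τ).
T(1970) = 73.994 + (16.106)·0.052996 = 74.848 °C.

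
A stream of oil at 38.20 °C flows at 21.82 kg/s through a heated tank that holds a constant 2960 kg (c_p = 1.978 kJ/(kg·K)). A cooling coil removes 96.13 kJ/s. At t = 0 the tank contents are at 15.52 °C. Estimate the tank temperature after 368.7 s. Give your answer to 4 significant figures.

M c_p dT/dt = ṁ c_p (T_in − T) − Q̇.
Rearrange: dT/dt = (T_ss − T)/τ with τ = M/ṁ = 135.655 s and T_ss = T_in − Q̇/(ṁ c_p) = 35.9727 °C.
Integrating: T(t) = T_ss + (T₀ − T_ss) e^(−t/τ).
T(368.7) = 35.9727 + (-20.4527)·e^(−368.7/135.655) = 35.9727 + (-20.4527)·0.0660121 = 34.6226 °C.

34.62 °C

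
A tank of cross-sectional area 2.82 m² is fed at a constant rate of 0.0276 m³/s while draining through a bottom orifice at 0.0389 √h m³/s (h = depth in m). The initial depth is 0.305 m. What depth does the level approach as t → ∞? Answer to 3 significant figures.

Mass balance (ρ constant): A dh/dt = Q_in − 0.0389 √h. At steady state dh/dt = 0:
Q_in = 0.0389 √h_ss ⇒ √h_ss = 0.0276/0.0389 = 0.70951.
h_ss = 0.70951² = 0.50341 m. (Since h₀ = 0.305 m < h_ss, the level will rise toward this value.)

0.503 m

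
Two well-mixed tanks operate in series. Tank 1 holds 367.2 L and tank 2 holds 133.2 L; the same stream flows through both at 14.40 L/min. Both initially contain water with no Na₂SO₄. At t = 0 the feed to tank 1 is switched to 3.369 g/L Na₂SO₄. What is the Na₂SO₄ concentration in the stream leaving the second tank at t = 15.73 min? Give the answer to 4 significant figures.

Each tank obeys Vᵢ dCᵢ/dt = Q(Cᵢ₋₁ − Cᵢ), so τᵢ = Vᵢ/Q.
τ₁ = 367.2/14.40 = 25.5000 min; τ₂ = 133.2/14.40 = 9.25000 min.
Tank 1: C₁ = C_in(1 − e^(−t/τ₁)). Tank 2 (τ₁ ≠ τ₂): C₂ = C_in[1 − (τ₁ e^(−t/τ₁) − τ₂ e^(−t/τ₂))/(τ₁ − τ₂)].
At t = 15.73: e^(−t/τ₁) = 0.539635, e^(−t/τ₂) = 0.182585.
C₂ = 3.369·[1 − (25.5000·0.539635 − 9.25000·0.182585)/(16.2500)] = 3.369·0.257121 = 0.866242 g/L.

0.8662 g/L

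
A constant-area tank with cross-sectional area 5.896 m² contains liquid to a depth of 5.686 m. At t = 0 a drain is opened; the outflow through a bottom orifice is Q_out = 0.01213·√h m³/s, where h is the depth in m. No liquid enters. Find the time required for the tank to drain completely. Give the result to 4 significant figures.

Unsteady balance on liquid volume: A dh/dt = −0.01213 √h.
∫ h^(−1/2) dh = −(0.01213/A) ∫ dt, giving 2√h = 2√h₀ − (0.01213/A) t.
Set h = 0: 2√h₀ = (0.01213/A) t_empty ⇒ t_empty = 2A√h₀/0.01213.
t_empty = 2·5.896·√5.686/0.01213 = 11.7920·2.38453/0.01213 = 2318.09 s.

2318 s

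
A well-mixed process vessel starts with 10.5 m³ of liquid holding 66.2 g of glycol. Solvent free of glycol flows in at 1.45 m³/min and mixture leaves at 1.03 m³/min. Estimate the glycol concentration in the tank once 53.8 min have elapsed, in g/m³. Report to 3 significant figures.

Total volume: dV/dt = Q_in − Q_out = 0.42000 m³/min, so V(t) = 10.5 + 0.42000 t and V(53.8) = 33.096 m³.
Solute balance: dm/dt = 0 − Q_out C = −Q_out m/V(t).
dm/m = −Q_out dt/(V₀ + 0.42000 t); integrating gives ln(m/m₀) = −(Q_out/(Q_in−Q_out)) ln(V/V₀).
m = m₀ (V₀/V)^(Q_out/(Q_in−Q_out)) = 66.2 × (10.5/33.096)^(2.4524) = 3.9640 g.
C = m/V = 3.9640/33.096 = 0.11977 g/m³.

0.120 g/m³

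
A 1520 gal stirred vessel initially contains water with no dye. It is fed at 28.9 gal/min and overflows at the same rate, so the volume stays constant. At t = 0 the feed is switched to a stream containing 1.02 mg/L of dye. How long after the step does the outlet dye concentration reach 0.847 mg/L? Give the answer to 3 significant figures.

93.3 min

Species balance: V dC/dt = Q(C_in − C) ⇒ τ = V/Q = 52.595 min.
C(t) = C_in + (C₀ − C_in) e^(−t/τ). Set C = 0.847 and solve for t:
e^(−t/τ) = (C − C_in)/(C₀ − C_in) = (0.847 − 1.02)/(0 − 1.02) = 0.16961
t = −τ ln(…) = 52.595 × 1.7743 = 93.318 min.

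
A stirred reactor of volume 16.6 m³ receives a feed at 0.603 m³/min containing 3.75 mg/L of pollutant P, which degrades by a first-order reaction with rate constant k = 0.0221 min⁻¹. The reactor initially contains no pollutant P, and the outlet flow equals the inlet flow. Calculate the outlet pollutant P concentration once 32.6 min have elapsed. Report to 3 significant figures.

Accumulation = in − out − consumed: V dC/dt = Q C_in − Q C − k V C.
This is linear with rate a = Q/V + k = 0.058425 min⁻¹.
C_ss = Q C_in/(Q + kV) = 2.3315 mg/L; C(t) = C_ss + (C₀ − C_ss) e^(−a t).
C(32.6) = 2.3315 + (-2.3315)·e^(−0.058425·32.6) = 2.3315 + (-2.3315)·0.14887 = 1.9844 mg/L.

1.98 mg/L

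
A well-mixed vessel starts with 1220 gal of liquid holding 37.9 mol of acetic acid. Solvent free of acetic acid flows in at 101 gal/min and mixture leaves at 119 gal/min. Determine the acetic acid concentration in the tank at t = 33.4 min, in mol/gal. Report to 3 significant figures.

0.000689 mol/gal

Total volume: dV/dt = Q_in − Q_out = -18.000 gal/min, so V(t) = 1220 − 18.000 t and V(33.4) = 618.80 gal.
No acetic acid enters, so dm/dt = −Q_out · (m/V).
dm/m = −Q_out dt/(V₀ − 18.000 t); integrating gives ln(m/m₀) = −(Q_out/(Q_in−Q_out)) ln(V/V₀).
m = m₀ (V₀/V)^(Q_out/(Q_in−Q_out)) = 37.9 × (1220/618.80)^(-6.6111) = 0.42621 mol.
C = m/V = 0.42621/618.80 = 0.00068876 mol/gal.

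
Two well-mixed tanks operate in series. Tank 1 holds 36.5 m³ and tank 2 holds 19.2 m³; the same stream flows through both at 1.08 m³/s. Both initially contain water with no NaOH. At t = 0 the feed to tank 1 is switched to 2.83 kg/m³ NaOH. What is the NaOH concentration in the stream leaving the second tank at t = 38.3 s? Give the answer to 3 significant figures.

1.27 kg/m³

Time constants: τᵢ = Vᵢ/Q for each well-mixed tank.
τ₁ = 36.5/1.08 = 33.796 s; τ₂ = 19.2/1.08 = 17.778 s.
Solving the cascade with C₁(0)=C₂(0)=0 gives C₂(t) = C_in[1 − (τ₁ e^(−t/τ₁) − τ₂ e^(−t/τ₂))/(τ₁ − τ₂)].
At t = 38.3: e^(−t/τ₁) = 0.32198, e^(−t/τ₂) = 0.11598.
C₂ = 2.83·[1 − (33.796·0.32198 − 17.778·0.11598)/(16.019)] = 2.83·0.44939 = 1.2718 kg/m³.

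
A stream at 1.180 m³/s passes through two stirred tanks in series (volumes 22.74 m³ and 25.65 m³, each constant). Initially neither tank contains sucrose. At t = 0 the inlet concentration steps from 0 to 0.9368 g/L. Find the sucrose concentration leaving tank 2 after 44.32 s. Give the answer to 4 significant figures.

0.5960 g/L

Each tank obeys Vᵢ dCᵢ/dt = Q(Cᵢ₋₁ − Cᵢ), so τᵢ = Vᵢ/Q.
τ₁ = 22.74/1.180 = 19.2712 s; τ₂ = 25.65/1.180 = 21.7373 s.
Solving the cascade with C₁(0)=C₂(0)=0 gives C₂(t) = C_in[1 − (τ₁ e^(−t/τ₁) − τ₂ e^(−t/τ₂))/(τ₁ − τ₂)].
At t = 44.32: e^(−t/τ₁) = 0.100278, e^(−t/τ₂) = 0.130173.
C₂ = 0.9368·[1 − (19.2712·0.100278 − 21.7373·0.130173)/(-2.46610)] = 0.9368·0.636219 = 0.596010 g/L.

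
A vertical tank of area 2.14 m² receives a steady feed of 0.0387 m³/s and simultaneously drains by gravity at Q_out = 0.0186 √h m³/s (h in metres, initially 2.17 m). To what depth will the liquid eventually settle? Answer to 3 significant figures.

Level balance: A dh/dt = 0.0387 − 0.0186 √h. Setting dh/dt = 0:
Q_in = 0.0186 √h_ss ⇒ √h_ss = 0.0387/0.0186 = 2.0806.
h_ss = 2.0806² = 4.3291 m. (Since h₀ = 2.17 m < h_ss, the level will rise toward this value.)

4.33 m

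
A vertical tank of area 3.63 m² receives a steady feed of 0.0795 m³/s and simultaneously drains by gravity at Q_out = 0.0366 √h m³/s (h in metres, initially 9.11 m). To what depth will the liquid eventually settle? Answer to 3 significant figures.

Level balance: A dh/dt = 0.0795 − 0.0366 √h. Setting dh/dt = 0:
Q_in = 0.0366 √h_ss ⇒ √h_ss = 0.0795/0.0366 = 2.1721.
h_ss = 2.1721² = 4.7182 m. (Since h₀ = 9.11 m > h_ss, the level will fall toward this value.)

4.72 m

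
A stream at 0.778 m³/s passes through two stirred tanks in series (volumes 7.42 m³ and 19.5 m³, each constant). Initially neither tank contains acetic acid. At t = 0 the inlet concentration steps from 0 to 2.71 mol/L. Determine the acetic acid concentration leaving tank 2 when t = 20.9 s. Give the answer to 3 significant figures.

0.996 mol/L

Species balance on tank i: dCᵢ/dt = (Cᵢ₋₁ − Cᵢ)/τᵢ with τᵢ = Vᵢ/Q.
τ₁ = 7.42/0.778 = 9.5373 s; τ₂ = 19.5/0.778 = 25.064 s.
Solving the cascade with C₁(0)=C₂(0)=0 gives C₂(t) = C_in[1 − (τ₁ e^(−t/τ₁) − τ₂ e^(−t/τ₂))/(τ₁ − τ₂)].
At t = 20.9: e^(−t/τ₁) = 0.11176, e^(−t/τ₂) = 0.43437.
C₂ = 2.71·[1 − (9.5373·0.11176 − 25.064·0.43437)/(-15.527)] = 2.71·0.36747 = 0.99584 mol/L.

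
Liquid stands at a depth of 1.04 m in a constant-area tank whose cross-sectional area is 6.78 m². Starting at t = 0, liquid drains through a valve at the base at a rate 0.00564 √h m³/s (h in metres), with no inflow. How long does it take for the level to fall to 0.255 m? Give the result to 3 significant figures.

1240 s

Unsteady balance on liquid volume: A dh/dt = −0.00564 √h.
Separate and integrate: 2(√h − √h₀) = −(0.00564/A) t.
t = 2A(√h₀ − √h)/0.00564 = 2·6.78·(√1.04 − √0.255)/0.00564
  = 13.560 × (1.0198 − 0.50498) / 0.00564 = 1237.8 s.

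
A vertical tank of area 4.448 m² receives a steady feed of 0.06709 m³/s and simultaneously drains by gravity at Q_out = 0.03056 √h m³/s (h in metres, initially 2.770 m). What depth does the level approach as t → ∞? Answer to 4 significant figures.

4.820 m

Unsteady balance on liquid volume: A dh/dt = Q_in − 0.03056 √h. At steady state dh/dt = 0:
Q_in = 0.03056 √h_ss ⇒ √h_ss = 0.06709/0.03056 = 2.19535.
h_ss = 2.19535² = 4.81958 m. (Since h₀ = 2.770 m < h_ss, the level will rise toward this value.)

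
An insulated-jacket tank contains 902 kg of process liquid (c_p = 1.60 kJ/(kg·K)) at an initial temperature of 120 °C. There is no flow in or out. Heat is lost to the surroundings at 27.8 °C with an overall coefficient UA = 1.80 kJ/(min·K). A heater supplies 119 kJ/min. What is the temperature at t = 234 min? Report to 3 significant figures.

113 °C

Lumped-capacitance energy balance: M c_p dT/dt = UA(T_amb − T) + Q̇.
dT/dt = (T_ss − T)/τ with T_ss = T_amb + Q̇/UA = 27.8 + 119/1.80 = 93.911 °C, τ = M c_p/UA = 902·1.60/1.80 = 801.78 min.
Integrating: T(t) = T_ss + (T₀ − T_ss) e^(−t/τ).
T(234) = 93.911 + (26.089)·0.74688 = 113.40 °C.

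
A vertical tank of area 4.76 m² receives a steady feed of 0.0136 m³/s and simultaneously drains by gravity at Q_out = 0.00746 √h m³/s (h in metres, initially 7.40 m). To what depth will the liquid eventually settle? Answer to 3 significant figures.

3.32 m

Unsteady balance on liquid volume: A dh/dt = Q_in − 0.00746 √h. At steady state dh/dt = 0:
Q_in = 0.00746 √h_ss ⇒ √h_ss = 0.0136/0.00746 = 1.8231.
h_ss = 1.8231² = 3.3235 m. (Since h₀ = 7.40 m > h_ss, the level will fall toward this value.)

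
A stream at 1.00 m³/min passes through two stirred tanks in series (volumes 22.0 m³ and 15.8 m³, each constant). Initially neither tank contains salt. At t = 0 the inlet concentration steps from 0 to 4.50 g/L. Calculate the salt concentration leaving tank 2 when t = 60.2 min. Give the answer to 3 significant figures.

3.72 g/L

Species balance on tank i: dCᵢ/dt = (Cᵢ₋₁ − Cᵢ)/τᵢ with τᵢ = Vᵢ/Q.
τ₁ = 22.0/1.00 = 22.000 min; τ₂ = 15.8/1.00 = 15.800 min.
Tank 1: C₁ = C_in(1 − e^(−t/τ₁)). Tank 2 (τ₁ ≠ τ₂): C₂ = C_in[1 − (τ₁ e^(−t/τ₁) − τ₂ e^(−t/τ₂))/(τ₁ − τ₂)].
At t = 60.2: e^(−t/τ₁) = 0.064806, e^(−t/τ₂) = 0.022145.
C₂ = 4.50·[1 − (22.000·0.064806 − 15.800·0.022145)/(6.2000)] = 4.50·0.82648 = 3.7192 g/L.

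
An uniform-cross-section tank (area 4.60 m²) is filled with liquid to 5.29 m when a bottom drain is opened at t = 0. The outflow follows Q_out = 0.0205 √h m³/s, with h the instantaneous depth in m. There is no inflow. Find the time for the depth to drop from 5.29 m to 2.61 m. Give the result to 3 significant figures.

307 s

A dh/dt = −Q_out = −0.0205 √h.
∫ h^(−1/2) dh = −(0.0205/A) ∫ dt, giving 2√h = 2√h₀ − (0.0205/A) t.
t = 2A(√h₀ − √h)/0.0205 = 2·4.60·(√5.29 − √2.61)/0.0205
  = 9.2000 × (2.3000 − 1.6155) / 0.0205 = 307.17 s.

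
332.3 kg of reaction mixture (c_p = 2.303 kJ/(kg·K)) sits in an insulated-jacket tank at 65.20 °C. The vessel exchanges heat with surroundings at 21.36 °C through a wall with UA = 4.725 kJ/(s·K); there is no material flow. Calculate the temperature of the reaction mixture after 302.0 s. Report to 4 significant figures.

Lumped-capacitance energy balance: M c_p dT/dt = UA(T_amb − T).
dT/dt = (T_ss − T)/τ with T_ss = T_amb = 21.3600 °C, τ = M c_p/UA = 332.3·2.303/4.725 = 161.965 s.
Solution: T(t) = T_ss + (T₀ − T_ss) e^(−t/τ).
T(302.0) = 21.3600 + (43.8400)·0.154959 = 28.1534 °C.

28.15 °C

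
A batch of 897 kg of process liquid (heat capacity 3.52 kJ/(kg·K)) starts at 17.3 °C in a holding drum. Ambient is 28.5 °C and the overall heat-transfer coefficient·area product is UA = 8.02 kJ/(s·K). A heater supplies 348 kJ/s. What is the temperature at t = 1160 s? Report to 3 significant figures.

Lumped-capacitance energy balance: M c_p dT/dt = UA(T_amb − T) + Q̇.
dT/dt = (T_ss − T)/τ with T_ss = T_amb + Q̇/UA = 28.5 + 348/8.02 = 71.892 °C, τ = M c_p/UA = 897·3.52/8.02 = 393.70 s.
T approaches T_ss exponentially: T(t) = T_ss + (T₀ − T_ss) e^(−t/τ).
T(1160) = 71.892 + (-54.592)·0.052526 = 69.024 °C.

69.0 °C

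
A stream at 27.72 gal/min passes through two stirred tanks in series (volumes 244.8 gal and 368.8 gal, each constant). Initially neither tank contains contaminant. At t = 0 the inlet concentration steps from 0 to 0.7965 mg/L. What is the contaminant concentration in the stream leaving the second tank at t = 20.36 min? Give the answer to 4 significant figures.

Each tank obeys Vᵢ dCᵢ/dt = Q(Cᵢ₋₁ − Cᵢ), so τᵢ = Vᵢ/Q.
τ₁ = 244.8/27.72 = 8.83117 min; τ₂ = 368.8/27.72 = 13.3045 min.
Tank 1: C₁ = C_in(1 − e^(−t/τ₁)). Tank 2 (τ₁ ≠ τ₂): C₂ = C_in[1 − (τ₁ e^(−t/τ₁) − τ₂ e^(−t/τ₂))/(τ₁ − τ₂)].
At t = 20.36: e^(−t/τ₁) = 0.0997119, e^(−t/τ₂) = 0.216468.
C₂ = 0.7965·[1 − (8.83117·0.0997119 − 13.3045·0.216468)/(-4.47330)] = 0.7965·0.553033 = 0.440491 mg/L.

0.4405 mg/L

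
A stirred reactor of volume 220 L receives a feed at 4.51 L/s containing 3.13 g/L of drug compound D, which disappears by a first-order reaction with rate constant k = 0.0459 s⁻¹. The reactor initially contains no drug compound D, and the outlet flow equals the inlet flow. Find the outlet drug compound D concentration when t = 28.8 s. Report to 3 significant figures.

V dC/dt = Q(C_in − C) − k V C.
dC/dt = (Q/V) C_in − (Q/V + k) C; effective rate a = Q/V + k = 0.020500 + 0.0459 = 0.066400 s⁻¹.
C_ss = Q C_in/(Q + kV) = 0.96634 g/L; C(t) = C_ss + (C₀ − C_ss) e^(−a t).
C(28.8) = 0.96634 + (-0.96634)·e^(−0.066400·28.8) = 0.96634 + (-0.96634)·0.14774 = 0.82358 g/L.

0.824 g/L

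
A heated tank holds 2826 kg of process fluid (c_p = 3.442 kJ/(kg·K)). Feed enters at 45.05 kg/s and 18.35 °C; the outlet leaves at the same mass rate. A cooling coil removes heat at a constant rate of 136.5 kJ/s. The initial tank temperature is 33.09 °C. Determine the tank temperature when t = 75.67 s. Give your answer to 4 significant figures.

22.15 °C

Heat balance on the well-mixed liquid: M c_p dT/dt = ṁ c_p (T_in − T) − 136.5.
Rearrange: dT/dt = (T_ss − T)/τ with τ = M/ṁ = 62.7303 s and T_ss = T_in − Q̇/(ṁ c_p) = 17.4697 °C.
This is linear first-order; T(t) = T_ss + (T₀ − T_ss) e^(−t/τ).
T(75.67) = 17.4697 + (15.6203)·e^(−75.67/62.7303) = 17.4697 + (15.6203)·0.299310 = 22.1450 °C.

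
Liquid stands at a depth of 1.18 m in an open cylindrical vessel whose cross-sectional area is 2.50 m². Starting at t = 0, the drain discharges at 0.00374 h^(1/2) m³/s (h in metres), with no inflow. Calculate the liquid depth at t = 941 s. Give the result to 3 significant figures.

With no inflow, A dh/dt = −0.00374 √h.
∫ h^(−1/2) dh = −(0.00374/A) ∫ dt, giving 2√h = 2√h₀ − (0.00374/A) t.
√h = √1.18 − 0.00374·941/(2·2.50) = 1.0863 − 0.70387 = 0.38241.
h = 0.38241² = 0.14624 m.

0.146 m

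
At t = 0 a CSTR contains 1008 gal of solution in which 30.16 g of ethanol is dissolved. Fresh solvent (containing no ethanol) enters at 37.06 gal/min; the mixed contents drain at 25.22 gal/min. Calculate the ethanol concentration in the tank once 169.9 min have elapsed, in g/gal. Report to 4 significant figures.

0.0009650 g/gal

Total volume: dV/dt = Q_in − Q_out = 11.8400 gal/min, so V(t) = 1008 + 11.8400 t and V(169.9) = 3019.62 gal.
Species balance (pure solvent in): dm/dt = −Q_out · m/V(t).
Separate: dm/m = −Q_out dt/V(t) ⇒ ln(m/m₀) = −(Q_out/(Q_in−Q_out)) ln(V/V₀).
m = m₀ (V₀/V)^(Q_out/(Q_in−Q_out)) = 30.16 × (1008/3019.62)^(2.13007) = 2.91389 g.
C = m/V = 2.91389/3019.62 = 0.000964986 g/gal.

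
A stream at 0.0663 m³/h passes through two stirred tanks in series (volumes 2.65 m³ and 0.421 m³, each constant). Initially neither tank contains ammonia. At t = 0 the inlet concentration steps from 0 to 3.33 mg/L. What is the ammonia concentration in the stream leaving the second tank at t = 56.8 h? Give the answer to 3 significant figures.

Each tank obeys Vᵢ dCᵢ/dt = Q(Cᵢ₋₁ − Cᵢ), so τᵢ = Vᵢ/Q.
τ₁ = 2.65/0.0663 = 39.970 h; τ₂ = 0.421/0.0663 = 6.3499 h.
Solving the cascade with C₁(0)=C₂(0)=0 gives C₂(t) = C_in[1 − (τ₁ e^(−t/τ₁) − τ₂ e^(−t/τ₂))/(τ₁ − τ₂)].
At t = 56.8: e^(−t/τ₁) = 0.24146, e^(−t/τ₂) = 0.00013039.
C₂ = 3.33·[1 − (39.970·0.24146 − 6.3499·0.00013039)/(33.620)] = 3.33·0.71296 = 2.3742 mg/L.

2.37 mg/L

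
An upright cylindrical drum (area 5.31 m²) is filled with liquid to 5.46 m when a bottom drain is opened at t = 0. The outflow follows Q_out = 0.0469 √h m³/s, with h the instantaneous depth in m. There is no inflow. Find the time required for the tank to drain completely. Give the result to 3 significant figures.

Unsteady balance on liquid volume: A dh/dt = −0.0469 √h.
Separate and integrate: 2(√h − √h₀) = −(0.0469/A) t.
Set h = 0: 2√h₀ = (0.0469/A) t_empty ⇒ t_empty = 2A√h₀/0.0469.
t_empty = 2·5.31·√5.46/0.0469 = 10.620·2.3367/0.0469 = 529.11 s.

529 s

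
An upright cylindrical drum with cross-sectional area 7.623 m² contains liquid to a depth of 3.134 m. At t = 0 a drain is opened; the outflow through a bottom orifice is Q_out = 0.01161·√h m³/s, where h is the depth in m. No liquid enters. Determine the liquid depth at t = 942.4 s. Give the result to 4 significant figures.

A dh/dt = −Q_out = −0.01161 √h.
This is separable: 2 d(√h)/dt = −0.01161/A, so √h = √h₀ − (0.01161/(2A)) t.
√h = √3.134 − 0.01161·942.4/(2·7.623) = 1.77031 − 0.717648 = 1.05266.
h = 1.05266² = 1.10810 m.

1.108 m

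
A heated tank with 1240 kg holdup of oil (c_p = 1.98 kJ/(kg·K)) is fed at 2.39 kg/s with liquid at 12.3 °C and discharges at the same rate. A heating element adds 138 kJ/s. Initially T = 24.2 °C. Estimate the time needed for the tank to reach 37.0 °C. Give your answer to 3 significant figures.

702 s

Heat balance on the well-mixed liquid: M c_p dT/dt = ṁ c_p (T_in − T) + 138.
τ = M/ṁ = 518.83 s; T_ss = T_in + Q̇/(ṁ c_p) = 41.462 °C.
T(t) = T_ss + (T₀ − T_ss) e^(−t/τ). Set T = 37.0:
e^(−t/τ) = (37.0 − 41.462)/(24.2 − 41.462) = 0.25848
t = −518.83 · ln(0.25848) = 701.94 s.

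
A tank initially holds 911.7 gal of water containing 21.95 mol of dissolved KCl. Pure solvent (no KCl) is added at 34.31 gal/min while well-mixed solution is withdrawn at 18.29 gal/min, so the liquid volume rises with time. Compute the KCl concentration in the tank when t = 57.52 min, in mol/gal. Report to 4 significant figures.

Total volume: dV/dt = Q_in − Q_out = 16.0200 gal/min, so V(t) = 911.7 + 16.0200 t and V(57.52) = 1833.17 gal.
Species balance (pure solvent in): dm/dt = −Q_out · m/V(t).
dm/m = −Q_out dt/(V₀ + 16.0200 t); integrating gives ln(m/m₀) = −(Q_out/(Q_in−Q_out)) ln(V/V₀).
m = m₀ (V₀/V)^(Q_out/(Q_in−Q_out)) = 21.95 × (911.7/1833.17)^(1.14170) = 9.88780 mol.
C = m/V = 9.88780/1833.17 = 0.00539382 mol/gal.

0.005394 mol/gal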